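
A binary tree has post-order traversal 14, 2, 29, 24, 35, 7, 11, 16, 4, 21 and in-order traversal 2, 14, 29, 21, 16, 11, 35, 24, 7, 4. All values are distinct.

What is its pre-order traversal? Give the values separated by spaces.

The last element of post-order is the root; it splits in-order into left and right subtrees.
Root 21: left subtree has 3 nodes {2, 14, 29}, right has 6 {16, 11, 35, 24, 7, 4}.
  Root 29: left subtree has 2 nodes {2, 14}, right has 0 { }.
    Root 2: left subtree has 0 nodes { }, right has 1 {14}.
  Root 4: left subtree has 5 nodes {16, 11, 35, 24, 7}, right has 0 { }.
    Root 16: left subtree has 0 nodes { }, right has 4 {11, 35, 24, 7}.
      Root 11: left subtree has 0 nodes { }, right has 3 {35, 24, 7}.
        Root 7: left subtree has 2 nodes {35, 24}, right has 0 { }.
          Root 35: left subtree has 0 nodes { }, right has 1 {24}.

21 29 2 14 4 16 11 7 35 24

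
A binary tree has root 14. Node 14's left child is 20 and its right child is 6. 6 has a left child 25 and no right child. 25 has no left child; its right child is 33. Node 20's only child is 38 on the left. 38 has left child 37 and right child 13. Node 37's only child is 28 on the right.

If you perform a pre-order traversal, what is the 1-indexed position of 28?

5

Pre-order visits the node, then its left subtree, then its right subtree.
Visit 14.
At 14: go left to 20.
  Visit 20.
  At 20: go left to 38.
    Visit 38.
    At 38: go left to 37.
      Visit 37.
      At 37: no left child.
      At 37: go right to 28.
        28 is a leaf — visit 28.
    At 38: go right to 13.
      13 is a leaf — visit 13.
  At 20: no right child.
At 14: go right to 6.
  Visit 6.
  At 6: go left to 25.
    Visit 25.
    At 25: no left child.
    At 25: go right to 33.
      33 is a leaf — visit 33.
  At 6: no right child.
Full pre-order sequence: 14, 20, 38, 37, 28, 13, 6, 25, 33.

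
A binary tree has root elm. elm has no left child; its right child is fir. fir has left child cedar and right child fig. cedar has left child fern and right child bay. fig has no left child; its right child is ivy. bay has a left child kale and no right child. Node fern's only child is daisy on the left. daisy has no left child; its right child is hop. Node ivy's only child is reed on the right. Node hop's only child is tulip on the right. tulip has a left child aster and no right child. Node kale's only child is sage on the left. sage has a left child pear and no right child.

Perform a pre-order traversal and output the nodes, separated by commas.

Pre-order visits the node, then its left subtree, then its right subtree.
Visit elm.
At elm: no left child.
At elm: go right to fir.
  Visit fir.
  At fir: go left to cedar.
    Visit cedar.
    At cedar: go left to fern.
      Visit fern.
      At fern: go left to daisy.
        Visit daisy.
        At daisy: no left child.
        At daisy: go right to hop.
          Visit hop.
          At hop: no left child.
          At hop: go right to tulip.
            Visit tulip.
            At tulip: go left to aster.
              aster is a leaf — visit aster.
            At tulip: no right child.
      At fern: no right child.
    At cedar: go right to bay.
      Visit bay.
      At bay: go left to kale.
        Visit kale.
        At kale: go left to sage.
          Visit sage.
          At sage: go left to pear.
            pear is a leaf — visit pear.
          At sage: no right child.
        At kale: no right child.
      At bay: no right child.
  At fir: go right to fig.
    Visit fig.
    At fig: no left child.
    At fig: go right to ivy.
      Visit ivy.
      At ivy: no left child.
      At ivy: go right to reed.
        reed is a leaf — visit reed.

elm, fir, cedar, fern, daisy, hop, tulip, aster, bay, kale, sage, pear, fig, ivy, reed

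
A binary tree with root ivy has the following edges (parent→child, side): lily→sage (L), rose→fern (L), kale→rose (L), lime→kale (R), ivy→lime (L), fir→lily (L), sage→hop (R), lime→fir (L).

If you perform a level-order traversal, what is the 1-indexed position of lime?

2

Level-order visits nodes level by level from the root, left to right within each level.
Level 0: ivy
Level 1: lime
Level 2: fir, kale
Level 3: lily, rose
Level 4: sage, fern
Level 5: hop
Full level-order sequence: ivy, lime, fir, kale, lily, rose, sage, fern, hop.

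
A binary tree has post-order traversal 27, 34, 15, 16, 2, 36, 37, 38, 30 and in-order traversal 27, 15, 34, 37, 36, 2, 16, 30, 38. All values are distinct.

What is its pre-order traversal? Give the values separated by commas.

30, 37, 15, 27, 34, 36, 2, 16, 38

The last element of post-order is the root; it splits in-order into left and right subtrees.
Root 30: left subtree has 7 nodes {27, 15, 34, 37, 36, 2, 16}, right has 1 {38}.
  Root 37: left subtree has 3 nodes {27, 15, 34}, right has 3 {36, 2, 16}.
    Root 15: left subtree has 1 node {27}, right has 1 {34}.
    Root 36: left subtree has 0 nodes { }, right has 2 {2, 16}.
      Root 2: left subtree has 0 nodes { }, right has 1 {16}.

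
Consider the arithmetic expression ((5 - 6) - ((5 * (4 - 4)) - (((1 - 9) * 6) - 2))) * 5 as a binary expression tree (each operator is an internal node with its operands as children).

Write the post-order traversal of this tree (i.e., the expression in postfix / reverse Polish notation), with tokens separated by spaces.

5 6 - 5 4 4 - * 1 9 - 6 * 2 - - - 5 *

Post-order on an expression tree gives postfix notation: for each operator, emit left operand, right operand, then the operator.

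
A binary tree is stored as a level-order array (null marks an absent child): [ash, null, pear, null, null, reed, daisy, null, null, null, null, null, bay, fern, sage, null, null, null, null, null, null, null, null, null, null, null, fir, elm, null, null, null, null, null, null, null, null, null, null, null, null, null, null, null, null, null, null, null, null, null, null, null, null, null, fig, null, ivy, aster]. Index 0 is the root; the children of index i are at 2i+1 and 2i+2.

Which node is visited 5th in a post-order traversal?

Post-order visits the left subtree, then the right subtree, then the node.
At ash: no left child.
At ash: go right to pear.
  At pear: go left to reed.
    At reed: no left child.
    At reed: go right to bay.
      At bay: no left child.
      At bay: go right to fir.
        At fir: go left to fig.
          fig is a leaf — visit fig.
        At fir: no right child.
        Visit fir.
      Visit bay.
    Visit reed.
  At pear: go right to daisy.
    At daisy: go left to fern.
      At fern: go left to elm.
        At elm: go left to ivy.
          ivy is a leaf — visit ivy.
        At elm: go right to aster.
          aster is a leaf — visit aster.
        Visit elm.
      At fern: no right child.
      Visit fern.
    At daisy: go right to sage.
      sage is a leaf — visit sage.
    Visit daisy.
  Visit pear.
Visit ash.
Full post-order sequence: fig, fir, bay, reed, ivy, aster, elm, fern, sage, daisy, pear, ash.

ivy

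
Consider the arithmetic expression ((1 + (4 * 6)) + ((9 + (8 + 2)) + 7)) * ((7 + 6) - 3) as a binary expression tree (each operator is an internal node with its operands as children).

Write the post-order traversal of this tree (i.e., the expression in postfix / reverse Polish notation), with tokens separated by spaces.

1 4 6 * + 9 8 2 + + 7 + + 7 6 + 3 - *

Post-order on an expression tree gives postfix notation: for each operator, emit left operand, right operand, then the operator.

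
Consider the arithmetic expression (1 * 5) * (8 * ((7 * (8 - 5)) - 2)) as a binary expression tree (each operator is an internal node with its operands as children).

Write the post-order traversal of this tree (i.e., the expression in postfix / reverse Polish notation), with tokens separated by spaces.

Post-order on an expression tree gives postfix notation: for each operator, emit left operand, right operand, then the operator.

1 5 * 8 7 8 5 - * 2 - * *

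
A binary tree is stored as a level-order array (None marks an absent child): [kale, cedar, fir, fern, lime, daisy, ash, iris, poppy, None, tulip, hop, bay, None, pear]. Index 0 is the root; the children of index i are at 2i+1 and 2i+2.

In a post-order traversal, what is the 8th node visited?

Post-order visits the left subtree, then the right subtree, then the node.
At kale: go left to cedar.
  At cedar: go left to fern.
    At fern: go left to iris.
      iris is a leaf — visit iris.
    At fern: go right to poppy.
      poppy is a leaf — visit poppy.
    Visit fern.
  At cedar: go right to lime.
    At lime: no left child.
    At lime: go right to tulip.
      tulip is a leaf — visit tulip.
    Visit lime.
  Visit cedar.
At kale: go right to fir.
  At fir: go left to daisy.
    At daisy: go left to hop.
      hop is a leaf — visit hop.
    At daisy: go right to bay.
      bay is a leaf — visit bay.
    Visit daisy.
  At fir: go right to ash.
    At ash: no left child.
    At ash: go right to pear.
      pear is a leaf — visit pear.
    Visit ash.
  Visit fir.
Visit kale.
Full post-order sequence: iris, poppy, fern, tulip, lime, cedar, hop, bay, daisy, pear, ash, fir, kale.

bay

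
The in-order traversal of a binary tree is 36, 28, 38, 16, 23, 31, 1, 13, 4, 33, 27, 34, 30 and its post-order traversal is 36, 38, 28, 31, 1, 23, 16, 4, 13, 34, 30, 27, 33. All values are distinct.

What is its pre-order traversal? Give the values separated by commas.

The last element of post-order is the root; it splits in-order into left and right subtrees.
Root 33: left subtree has 9 nodes {36, 28, 38, 16, 23, 31, 1, 13, 4}, right has 3 {27, 34, 30}.
  Root 13: left subtree has 7 nodes {36, 28, 38, 16, 23, 31, 1}, right has 1 {4}.
    Root 16: left subtree has 3 nodes {36, 28, 38}, right has 3 {23, 31, 1}.
      Root 28: left subtree has 1 node {36}, right has 1 {38}.
      Root 23: left subtree has 0 nodes { }, right has 2 {31, 1}.
        Root 1: left subtree has 1 node {31}, right has 0 { }.
  Root 27: left subtree has 0 nodes { }, right has 2 {34, 30}.
    Root 30: left subtree has 1 node {34}, right has 0 { }.

33, 13, 16, 28, 36, 38, 23, 1, 31, 4, 27, 30, 34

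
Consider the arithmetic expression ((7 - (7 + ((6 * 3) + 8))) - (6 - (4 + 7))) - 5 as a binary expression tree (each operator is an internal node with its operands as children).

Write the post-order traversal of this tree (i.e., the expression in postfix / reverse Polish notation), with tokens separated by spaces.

7 7 6 3 * 8 + + - 6 4 7 + - - 5 -

Post-order on an expression tree gives postfix notation: for each operator, emit left operand, right operand, then the operator.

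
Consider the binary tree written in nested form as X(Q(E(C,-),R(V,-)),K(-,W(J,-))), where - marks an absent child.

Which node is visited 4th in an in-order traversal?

V

In-order visits the left subtree, then the node, then the right subtree.
At X: go left to Q.
  At Q: go left to E.
    At E: go left to C.
      C is a leaf — visit C.
    Visit E.
    At E: no right child.
  Visit Q.
  At Q: go right to R.
    At R: go left to V.
      V is a leaf — visit V.
    Visit R.
    At R: no right child.
Visit X.
At X: go right to K.
  At K: no left child.
  Visit K.
  At K: go right to W.
    At W: go left to J.
      J is a leaf — visit J.
    Visit W.
    At W: no right child.
Full in-order sequence: C, E, Q, V, R, X, K, J, W.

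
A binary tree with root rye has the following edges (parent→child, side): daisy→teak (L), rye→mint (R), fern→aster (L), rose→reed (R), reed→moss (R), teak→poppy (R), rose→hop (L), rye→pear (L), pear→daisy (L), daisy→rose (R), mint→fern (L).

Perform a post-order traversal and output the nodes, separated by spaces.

poppy teak hop moss reed rose daisy pear aster fern mint rye

Post-order visits the left subtree, then the right subtree, then the node.
At rye: go left to pear.
  At pear: go left to daisy.
    At daisy: go left to teak.
      At teak: no left child.
      At teak: go right to poppy.
        poppy is a leaf — visit poppy.
      Visit teak.
    At daisy: go right to rose.
      At rose: go left to hop.
        hop is a leaf — visit hop.
      At rose: go right to reed.
        At reed: no left child.
        At reed: go right to moss.
          moss is a leaf — visit moss.
        Visit reed.
      Visit rose.
    Visit daisy.
  At pear: no right child.
  Visit pear.
At rye: go right to mint.
  At mint: go left to fern.
    At fern: go left to aster.
      aster is a leaf — visit aster.
    At fern: no right child.
    Visit fern.
  At mint: no right child.
  Visit mint.
Visit rye.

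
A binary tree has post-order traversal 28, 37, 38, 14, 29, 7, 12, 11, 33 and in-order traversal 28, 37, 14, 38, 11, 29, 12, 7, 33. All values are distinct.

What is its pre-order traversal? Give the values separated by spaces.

33 11 14 37 28 38 12 29 7

The last element of post-order is the root; it splits in-order into left and right subtrees.
Root 33: left subtree has 8 nodes {28, 37, 14, 38, 11, 29, 12, 7}, right has 0 { }.
  Root 11: left subtree has 4 nodes {28, 37, 14, 38}, right has 3 {29, 12, 7}.
    Root 14: left subtree has 2 nodes {28, 37}, right has 1 {38}.
      Root 37: left subtree has 1 node {28}, right has 0 { }.
    Root 12: left subtree has 1 node {29}, right has 1 {7}.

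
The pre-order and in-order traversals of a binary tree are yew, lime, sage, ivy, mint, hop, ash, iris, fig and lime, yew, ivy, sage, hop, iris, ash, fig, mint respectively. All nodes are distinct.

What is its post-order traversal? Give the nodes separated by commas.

The first element of pre-order is the root; it splits in-order into left and right subtrees.
Root yew: left subtree has 1 node {lime}, right has 7 {ivy, sage, hop, iris, ash, fig, mint}.
  Root sage: left subtree has 1 node {ivy}, right has 5 {hop, iris, ash, fig, mint}.
    Root mint: left subtree has 4 nodes {hop, iris, ash, fig}, right has 0 { }.
      Root hop: left subtree has 0 nodes { }, right has 3 {iris, ash, fig}.
        Root ash: left subtree has 1 node {iris}, right has 1 {fig}.

lime, ivy, iris, fig, ash, hop, mint, sage, yew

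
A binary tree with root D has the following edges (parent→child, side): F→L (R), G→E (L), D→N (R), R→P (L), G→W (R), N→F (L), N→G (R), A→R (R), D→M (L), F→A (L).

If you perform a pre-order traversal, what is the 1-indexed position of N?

3

Pre-order visits the node, then its left subtree, then its right subtree.
Visit D.
At D: go left to M.
  M is a leaf — visit M.
At D: go right to N.
  Visit N.
  At N: go left to F.
    Visit F.
    At F: go left to A.
      Visit A.
      At A: no left child.
      At A: go right to R.
        Visit R.
        At R: go left to P.
          P is a leaf — visit P.
        At R: no right child.
    At F: go right to L.
      L is a leaf — visit L.
  At N: go right to G.
    Visit G.
    At G: go left to E.
      E is a leaf — visit E.
    At G: go right to W.
      W is a leaf — visit W.
Full pre-order sequence: D, M, N, F, A, R, P, L, G, E, W.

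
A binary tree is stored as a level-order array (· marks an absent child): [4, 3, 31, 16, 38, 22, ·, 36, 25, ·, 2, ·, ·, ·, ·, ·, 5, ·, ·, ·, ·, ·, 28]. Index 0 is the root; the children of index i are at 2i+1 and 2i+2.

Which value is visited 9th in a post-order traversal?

22

Post-order visits the left subtree, then the right subtree, then the node.
At 4: go left to 3.
  At 3: go left to 16.
    At 16: go left to 36.
      At 36: no left child.
      At 36: go right to 5.
        5 is a leaf — visit 5.
      Visit 36.
    At 16: go right to 25.
      25 is a leaf — visit 25.
    Visit 16.
  At 3: go right to 38.
    At 38: no left child.
    At 38: go right to 2.
      At 2: no left child.
      At 2: go right to 28.
        28 is a leaf — visit 28.
      Visit 2.
    Visit 38.
  Visit 3.
At 4: go right to 31.
  At 31: go left to 22.
    22 is a leaf — visit 22.
  At 31: no right child.
  Visit 31.
Visit 4.
Full post-order sequence: 5, 36, 25, 16, 28, 2, 38, 3, 22, 31, 4.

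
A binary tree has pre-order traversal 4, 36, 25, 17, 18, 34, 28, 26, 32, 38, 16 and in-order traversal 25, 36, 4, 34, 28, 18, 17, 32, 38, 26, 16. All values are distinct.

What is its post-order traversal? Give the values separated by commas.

The first element of pre-order is the root; it splits in-order into left and right subtrees.
Root 4: left subtree has 2 nodes {25, 36}, right has 8 {34, 28, 18, 17, 32, 38, 26, 16}.
  Root 36: left subtree has 1 node {25}, right has 0 { }.
  Root 17: left subtree has 3 nodes {34, 28, 18}, right has 4 {32, 38, 26, 16}.
    Root 18: left subtree has 2 nodes {34, 28}, right has 0 { }.
      Root 34: left subtree has 0 nodes { }, right has 1 {28}.
    Root 26: left subtree has 2 nodes {32, 38}, right has 1 {16}.
      Root 32: left subtree has 0 nodes { }, right has 1 {38}.

25, 36, 28, 34, 18, 38, 32, 16, 26, 17, 4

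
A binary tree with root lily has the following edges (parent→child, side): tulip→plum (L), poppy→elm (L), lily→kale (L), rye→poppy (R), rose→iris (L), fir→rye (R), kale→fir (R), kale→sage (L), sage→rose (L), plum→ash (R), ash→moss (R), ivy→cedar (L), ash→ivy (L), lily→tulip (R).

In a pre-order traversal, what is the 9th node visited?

Pre-order visits the node, then its left subtree, then its right subtree.
Visit lily.
At lily: go left to kale.
  Visit kale.
  At kale: go left to sage.
    Visit sage.
    At sage: go left to rose.
      Visit rose.
      At rose: go left to iris.
        iris is a leaf — visit iris.
      At rose: no right child.
    At sage: no right child.
  At kale: go right to fir.
    Visit fir.
    At fir: no left child.
    At fir: go right to rye.
      Visit rye.
      At rye: no left child.
      At rye: go right to poppy.
        Visit poppy.
        At poppy: go left to elm.
          elm is a leaf — visit elm.
        At poppy: no right child.
At lily: go right to tulip.
  Visit tulip.
  At tulip: go left to plum.
    Visit plum.
    At plum: no left child.
    At plum: go right to ash.
      Visit ash.
      At ash: go left to ivy.
        Visit ivy.
        At ivy: go left to cedar.
          cedar is a leaf — visit cedar.
        At ivy: no right child.
      At ash: go right to moss.
        moss is a leaf — visit moss.
  At tulip: no right child.
Full pre-order sequence: lily, kale, sage, rose, iris, fir, rye, poppy, elm, tulip, plum, ash, ivy, cedar, moss.

elm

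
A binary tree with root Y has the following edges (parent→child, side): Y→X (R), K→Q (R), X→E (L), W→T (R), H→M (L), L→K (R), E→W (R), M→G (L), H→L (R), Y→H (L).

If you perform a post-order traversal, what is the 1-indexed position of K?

Post-order visits the left subtree, then the right subtree, then the node.
At Y: go left to H.
  At H: go left to M.
    At M: go left to G.
      G is a leaf — visit G.
    At M: no right child.
    Visit M.
  At H: go right to L.
    At L: no left child.
    At L: go right to K.
      At K: no left child.
      At K: go right to Q.
        Q is a leaf — visit Q.
      Visit K.
    Visit L.
  Visit H.
At Y: go right to X.
  At X: go left to E.
    At E: no left child.
    At E: go right to W.
      At W: no left child.
      At W: go right to T.
        T is a leaf — visit T.
      Visit W.
    Visit E.
  At X: no right child.
  Visit X.
Visit Y.
Full post-order sequence: G, M, Q, K, L, H, T, W, E, X, Y.

4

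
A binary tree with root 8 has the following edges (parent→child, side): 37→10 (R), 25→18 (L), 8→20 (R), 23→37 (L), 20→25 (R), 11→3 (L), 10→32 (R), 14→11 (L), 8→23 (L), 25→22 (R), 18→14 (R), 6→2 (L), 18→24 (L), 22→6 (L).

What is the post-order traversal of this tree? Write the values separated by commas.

32, 10, 37, 23, 24, 3, 11, 14, 18, 2, 6, 22, 25, 20, 8

Post-order visits the left subtree, then the right subtree, then the node.
At 8: go left to 23.
  At 23: go left to 37.
    At 37: no left child.
    At 37: go right to 10.
      At 10: no left child.
      At 10: go right to 32.
        32 is a leaf — visit 32.
      Visit 10.
    Visit 37.
  At 23: no right child.
  Visit 23.
At 8: go right to 20.
  At 20: no left child.
  At 20: go right to 25.
    At 25: go left to 18.
      At 18: go left to 24.
        24 is a leaf — visit 24.
      At 18: go right to 14.
        At 14: go left to 11.
          At 11: go left to 3.
            3 is a leaf — visit 3.
          At 11: no right child.
          Visit 11.
        At 14: no right child.
        Visit 14.
      Visit 18.
    At 25: go right to 22.
      At 22: go left to 6.
        At 6: go left to 2.
          2 is a leaf — visit 2.
        At 6: no right child.
        Visit 6.
      At 22: no right child.
      Visit 22.
    Visit 25.
  Visit 20.
Visit 8.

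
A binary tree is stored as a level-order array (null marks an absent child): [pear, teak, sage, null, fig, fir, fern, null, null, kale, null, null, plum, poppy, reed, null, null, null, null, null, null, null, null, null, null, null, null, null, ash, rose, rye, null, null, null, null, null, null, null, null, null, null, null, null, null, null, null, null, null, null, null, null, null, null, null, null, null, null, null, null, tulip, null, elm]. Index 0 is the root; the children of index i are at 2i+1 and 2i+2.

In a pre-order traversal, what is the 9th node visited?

Pre-order visits the node, then its left subtree, then its right subtree.
Visit pear.
At pear: go left to teak.
  Visit teak.
  At teak: no left child.
  At teak: go right to fig.
    Visit fig.
    At fig: go left to kale.
      kale is a leaf — visit kale.
    At fig: no right child.
At pear: go right to sage.
  Visit sage.
  At sage: go left to fir.
    Visit fir.
    At fir: no left child.
    At fir: go right to plum.
      plum is a leaf — visit plum.
  At sage: go right to fern.
    Visit fern.
    At fern: go left to poppy.
      Visit poppy.
      At poppy: no left child.
      At poppy: go right to ash.
        ash is a leaf — visit ash.
    At fern: go right to reed.
      Visit reed.
      At reed: go left to rose.
        Visit rose.
        At rose: go left to tulip.
          tulip is a leaf — visit tulip.
        At rose: no right child.
      At reed: go right to rye.
        Visit rye.
        At rye: go left to elm.
          elm is a leaf — visit elm.
        At rye: no right child.
Full pre-order sequence: pear, teak, fig, kale, sage, fir, plum, fern, poppy, ash, reed, rose, tulip, rye, elm.

poppy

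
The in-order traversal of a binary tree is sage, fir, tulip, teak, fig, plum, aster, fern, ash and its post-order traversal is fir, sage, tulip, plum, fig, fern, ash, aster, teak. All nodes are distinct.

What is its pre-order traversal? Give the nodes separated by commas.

The last element of post-order is the root; it splits in-order into left and right subtrees.
Root teak: left subtree has 3 nodes {sage, fir, tulip}, right has 5 {fig, plum, aster, fern, ash}.
  Root tulip: left subtree has 2 nodes {sage, fir}, right has 0 { }.
    Root sage: left subtree has 0 nodes { }, right has 1 {fir}.
  Root aster: left subtree has 2 nodes {fig, plum}, right has 2 {fern, ash}.
    Root fig: left subtree has 0 nodes { }, right has 1 {plum}.
    Root ash: left subtree has 1 node {fern}, right has 0 { }.

teak, tulip, sage, fir, aster, fig, plum, ash, fern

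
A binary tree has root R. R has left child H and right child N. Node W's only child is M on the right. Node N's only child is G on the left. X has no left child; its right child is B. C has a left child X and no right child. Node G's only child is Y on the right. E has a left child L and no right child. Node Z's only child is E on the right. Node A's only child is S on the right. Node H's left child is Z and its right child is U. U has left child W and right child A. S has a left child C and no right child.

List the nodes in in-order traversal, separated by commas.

Z, L, E, H, W, M, U, A, X, B, C, S, R, G, Y, N

In-order visits the left subtree, then the node, then the right subtree.
At R: go left to H.
  At H: go left to Z.
    At Z: no left child.
    Visit Z.
    At Z: go right to E.
      At E: go left to L.
        L is a leaf — visit L.
      Visit E.
      At E: no right child.
  Visit H.
  At H: go right to U.
    At U: go left to W.
      At W: no left child.
      Visit W.
      At W: go right to M.
        M is a leaf — visit M.
    Visit U.
    At U: go right to A.
      At A: no left child.
      Visit A.
      At A: go right to S.
        At S: go left to C.
          At C: go left to X.
            At X: no left child.
            Visit X.
            At X: go right to B.
              B is a leaf — visit B.
          Visit C.
          At C: no right child.
        Visit S.
        At S: no right child.
Visit R.
At R: go right to N.
  At N: go left to G.
    At G: no left child.
    Visit G.
    At G: go right to Y.
      Y is a leaf — visit Y.
  Visit N.
  At N: no right child.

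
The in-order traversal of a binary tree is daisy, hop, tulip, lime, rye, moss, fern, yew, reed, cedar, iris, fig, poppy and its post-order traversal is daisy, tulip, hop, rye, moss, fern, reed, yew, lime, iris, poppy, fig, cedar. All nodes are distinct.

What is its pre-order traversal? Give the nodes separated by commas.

The last element of post-order is the root; it splits in-order into left and right subtrees.
Root cedar: left subtree has 9 nodes {daisy, hop, tulip, lime, rye, moss, fern, yew, reed}, right has 3 {iris, fig, poppy}.
  Root lime: left subtree has 3 nodes {daisy, hop, tulip}, right has 5 {rye, moss, fern, yew, reed}.
    Root hop: left subtree has 1 node {daisy}, right has 1 {tulip}.
    Root yew: left subtree has 3 nodes {rye, moss, fern}, right has 1 {reed}.
      Root fern: left subtree has 2 nodes {rye, moss}, right has 0 { }.
        Root moss: left subtree has 1 node {rye}, right has 0 { }.
  Root fig: left subtree has 1 node {iris}, right has 1 {poppy}.

cedar, lime, hop, daisy, tulip, yew, fern, moss, rye, reed, fig, iris, poppy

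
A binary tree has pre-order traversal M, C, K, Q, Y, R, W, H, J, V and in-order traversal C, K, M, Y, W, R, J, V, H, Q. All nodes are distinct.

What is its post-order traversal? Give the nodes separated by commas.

K, C, W, V, J, H, R, Y, Q, M

The first element of pre-order is the root; it splits in-order into left and right subtrees.
Root M: left subtree has 2 nodes {C, K}, right has 7 {Y, W, R, J, V, H, Q}.
  Root C: left subtree has 0 nodes { }, right has 1 {K}.
  Root Q: left subtree has 6 nodes {Y, W, R, J, V, H}, right has 0 { }.
    Root Y: left subtree has 0 nodes { }, right has 5 {W, R, J, V, H}.
      Root R: left subtree has 1 node {W}, right has 3 {J, V, H}.
        Root H: left subtree has 2 nodes {J, V}, right has 0 { }.
          Root J: left subtree has 0 nodes { }, right has 1 {V}.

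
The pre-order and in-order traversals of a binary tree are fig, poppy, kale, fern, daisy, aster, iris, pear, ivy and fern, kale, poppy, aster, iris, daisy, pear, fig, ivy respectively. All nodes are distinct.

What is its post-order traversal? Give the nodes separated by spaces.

The first element of pre-order is the root; it splits in-order into left and right subtrees.
Root fig: left subtree has 7 nodes {fern, kale, poppy, aster, iris, daisy, pear}, right has 1 {ivy}.
  Root poppy: left subtree has 2 nodes {fern, kale}, right has 4 {aster, iris, daisy, pear}.
    Root kale: left subtree has 1 node {fern}, right has 0 { }.
    Root daisy: left subtree has 2 nodes {aster, iris}, right has 1 {pear}.
      Root aster: left subtree has 0 nodes { }, right has 1 {iris}.

fern kale iris aster pear daisy poppy ivy fig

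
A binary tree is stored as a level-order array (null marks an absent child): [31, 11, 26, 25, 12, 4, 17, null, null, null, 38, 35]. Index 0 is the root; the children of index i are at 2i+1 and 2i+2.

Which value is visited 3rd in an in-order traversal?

In-order visits the left subtree, then the node, then the right subtree.
At 31: go left to 11.
  At 11: go left to 25.
    25 is a leaf — visit 25.
  Visit 11.
  At 11: go right to 12.
    At 12: no left child.
    Visit 12.
    At 12: go right to 38.
      38 is a leaf — visit 38.
Visit 31.
At 31: go right to 26.
  At 26: go left to 4.
    At 4: go left to 35.
      35 is a leaf — visit 35.
    Visit 4.
    At 4: no right child.
  Visit 26.
  At 26: go right to 17.
    17 is a leaf — visit 17.
Full in-order sequence: 25, 11, 12, 38, 31, 35, 4, 26, 17.

12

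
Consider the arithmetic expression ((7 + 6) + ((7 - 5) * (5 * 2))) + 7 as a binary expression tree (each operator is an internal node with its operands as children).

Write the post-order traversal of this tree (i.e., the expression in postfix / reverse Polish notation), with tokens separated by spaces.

Post-order on an expression tree gives postfix notation: for each operator, emit left operand, right operand, then the operator.

7 6 + 7 5 - 5 2 * * + 7 +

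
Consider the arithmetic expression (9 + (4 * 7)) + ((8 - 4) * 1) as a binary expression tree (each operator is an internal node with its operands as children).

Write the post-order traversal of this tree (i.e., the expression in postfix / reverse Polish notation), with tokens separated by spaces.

9 4 7 * + 8 4 - 1 * +

Post-order on an expression tree gives postfix notation: for each operator, emit left operand, right operand, then the operator.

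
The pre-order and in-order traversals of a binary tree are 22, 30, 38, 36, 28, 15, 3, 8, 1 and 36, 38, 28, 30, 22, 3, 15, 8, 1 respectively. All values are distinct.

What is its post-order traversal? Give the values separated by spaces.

The first element of pre-order is the root; it splits in-order into left and right subtrees.
Root 22: left subtree has 4 nodes {36, 38, 28, 30}, right has 4 {3, 15, 8, 1}.
  Root 30: left subtree has 3 nodes {36, 38, 28}, right has 0 { }.
    Root 38: left subtree has 1 node {36}, right has 1 {28}.
  Root 15: left subtree has 1 node {3}, right has 2 {8, 1}.
    Root 8: left subtree has 0 nodes { }, right has 1 {1}.

36 28 38 30 3 1 8 15 22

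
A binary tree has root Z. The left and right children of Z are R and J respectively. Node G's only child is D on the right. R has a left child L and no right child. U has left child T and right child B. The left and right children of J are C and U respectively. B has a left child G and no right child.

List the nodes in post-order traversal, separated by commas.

Post-order visits the left subtree, then the right subtree, then the node.
At Z: go left to R.
  At R: go left to L.
    L is a leaf — visit L.
  At R: no right child.
  Visit R.
At Z: go right to J.
  At J: go left to C.
    C is a leaf — visit C.
  At J: go right to U.
    At U: go left to T.
      T is a leaf — visit T.
    At U: go right to B.
      At B: go left to G.
        At G: no left child.
        At G: go right to D.
          D is a leaf — visit D.
        Visit G.
      At B: no right child.
      Visit B.
    Visit U.
  Visit J.
Visit Z.

L, R, C, T, D, G, B, U, J, Z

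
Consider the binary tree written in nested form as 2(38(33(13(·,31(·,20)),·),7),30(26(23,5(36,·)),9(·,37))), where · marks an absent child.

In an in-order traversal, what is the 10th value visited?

36

In-order visits the left subtree, then the node, then the right subtree.
At 2: go left to 38.
  At 38: go left to 33.
    At 33: go left to 13.
      At 13: no left child.
      Visit 13.
      At 13: go right to 31.
        At 31: no left child.
        Visit 31.
        At 31: go right to 20.
          20 is a leaf — visit 20.
    Visit 33.
    At 33: no right child.
  Visit 38.
  At 38: go right to 7.
    7 is a leaf — visit 7.
Visit 2.
At 2: go right to 30.
  At 30: go left to 26.
    At 26: go left to 23.
      23 is a leaf — visit 23.
    Visit 26.
    At 26: go right to 5.
      At 5: go left to 36.
        36 is a leaf — visit 36.
      Visit 5.
      At 5: no right child.
  Visit 30.
  At 30: go right to 9.
    At 9: no left child.
    Visit 9.
    At 9: go right to 37.
      37 is a leaf — visit 37.
Full in-order sequence: 13, 31, 20, 33, 38, 7, 2, 23, 26, 36, 5, 30, 9, 37.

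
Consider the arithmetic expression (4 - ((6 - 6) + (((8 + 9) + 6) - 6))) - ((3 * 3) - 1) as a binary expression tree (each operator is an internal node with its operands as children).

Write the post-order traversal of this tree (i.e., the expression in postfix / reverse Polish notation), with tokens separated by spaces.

4 6 6 - 8 9 + 6 + 6 - + - 3 3 * 1 - -

Post-order on an expression tree gives postfix notation: for each operator, emit left operand, right operand, then the operator.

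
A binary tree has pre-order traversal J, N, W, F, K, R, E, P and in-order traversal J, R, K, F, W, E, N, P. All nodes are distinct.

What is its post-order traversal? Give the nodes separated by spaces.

R K F E W P N J

The first element of pre-order is the root; it splits in-order into left and right subtrees.
Root J: left subtree has 0 nodes { }, right has 7 {R, K, F, W, E, N, P}.
  Root N: left subtree has 5 nodes {R, K, F, W, E}, right has 1 {P}.
    Root W: left subtree has 3 nodes {R, K, F}, right has 1 {E}.
      Root F: left subtree has 2 nodes {R, K}, right has 0 { }.
        Root K: left subtree has 1 node {R}, right has 0 { }.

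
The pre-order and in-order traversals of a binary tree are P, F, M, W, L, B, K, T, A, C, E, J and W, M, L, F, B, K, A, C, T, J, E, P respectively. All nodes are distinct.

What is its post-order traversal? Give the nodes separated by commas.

The first element of pre-order is the root; it splits in-order into left and right subtrees.
Root P: left subtree has 11 nodes {W, M, L, F, B, K, A, C, T, J, E}, right has 0 { }.
  Root F: left subtree has 3 nodes {W, M, L}, right has 7 {B, K, A, C, T, J, E}.
    Root M: left subtree has 1 node {W}, right has 1 {L}.
    Root B: left subtree has 0 nodes { }, right has 6 {K, A, C, T, J, E}.
      Root K: left subtree has 0 nodes { }, right has 5 {A, C, T, J, E}.
        Root T: left subtree has 2 nodes {A, C}, right has 2 {J, E}.
          Root A: left subtree has 0 nodes { }, right has 1 {C}.
          Root E: left subtree has 1 node {J}, right has 0 { }.

W, L, M, C, A, J, E, T, K, B, F, P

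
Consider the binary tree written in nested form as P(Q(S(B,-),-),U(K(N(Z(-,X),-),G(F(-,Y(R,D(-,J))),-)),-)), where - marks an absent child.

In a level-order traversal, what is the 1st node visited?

Level-order visits nodes level by level from the root, left to right within each level.
Level 0: P
Level 1: Q, U
Level 2: S, K
Level 3: B, N, G
Level 4: Z, F
Level 5: X, Y
Level 6: R, D
Level 7: J
Full level-order sequence: P, Q, U, S, K, B, N, G, Z, F, X, Y, R, D, J.

P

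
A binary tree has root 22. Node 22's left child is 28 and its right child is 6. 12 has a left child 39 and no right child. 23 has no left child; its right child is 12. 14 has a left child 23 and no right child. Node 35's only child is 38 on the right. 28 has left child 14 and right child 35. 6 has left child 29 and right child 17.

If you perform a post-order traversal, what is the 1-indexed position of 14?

Post-order visits the left subtree, then the right subtree, then the node.
At 22: go left to 28.
  At 28: go left to 14.
    At 14: go left to 23.
      At 23: no left child.
      At 23: go right to 12.
        At 12: go left to 39.
          39 is a leaf — visit 39.
        At 12: no right child.
        Visit 12.
      Visit 23.
    At 14: no right child.
    Visit 14.
  At 28: go right to 35.
    At 35: no left child.
    At 35: go right to 38.
      38 is a leaf — visit 38.
    Visit 35.
  Visit 28.
At 22: go right to 6.
  At 6: go left to 29.
    29 is a leaf — visit 29.
  At 6: go right to 17.
    17 is a leaf — visit 17.
  Visit 6.
Visit 22.
Full post-order sequence: 39, 12, 23, 14, 38, 35, 28, 29, 17, 6, 22.

4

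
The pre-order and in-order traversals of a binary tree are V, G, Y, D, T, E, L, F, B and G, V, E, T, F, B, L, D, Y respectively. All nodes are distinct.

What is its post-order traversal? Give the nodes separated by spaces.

The first element of pre-order is the root; it splits in-order into left and right subtrees.
Root V: left subtree has 1 node {G}, right has 7 {E, T, F, B, L, D, Y}.
  Root Y: left subtree has 6 nodes {E, T, F, B, L, D}, right has 0 { }.
    Root D: left subtree has 5 nodes {E, T, F, B, L}, right has 0 { }.
      Root T: left subtree has 1 node {E}, right has 3 {F, B, L}.
        Root L: left subtree has 2 nodes {F, B}, right has 0 { }.
          Root F: left subtree has 0 nodes { }, right has 1 {B}.

G E B F L T D Y V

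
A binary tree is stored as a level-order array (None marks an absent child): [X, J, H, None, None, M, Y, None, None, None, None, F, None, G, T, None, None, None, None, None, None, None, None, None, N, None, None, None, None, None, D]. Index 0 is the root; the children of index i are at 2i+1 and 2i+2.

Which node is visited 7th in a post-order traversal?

Post-order visits the left subtree, then the right subtree, then the node.
At X: go left to J.
  J is a leaf — visit J.
At X: go right to H.
  At H: go left to M.
    At M: go left to F.
      At F: no left child.
      At F: go right to N.
        N is a leaf — visit N.
      Visit F.
    At M: no right child.
    Visit M.
  At H: go right to Y.
    At Y: go left to G.
      G is a leaf — visit G.
    At Y: go right to T.
      At T: no left child.
      At T: go right to D.
        D is a leaf — visit D.
      Visit T.
    Visit Y.
  Visit H.
Visit X.
Full post-order sequence: J, N, F, M, G, D, T, Y, H, X.

T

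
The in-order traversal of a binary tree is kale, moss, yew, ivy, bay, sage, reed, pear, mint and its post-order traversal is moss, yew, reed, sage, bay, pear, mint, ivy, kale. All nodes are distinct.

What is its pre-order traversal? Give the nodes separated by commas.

kale, ivy, yew, moss, mint, pear, bay, sage, reed

The last element of post-order is the root; it splits in-order into left and right subtrees.
Root kale: left subtree has 0 nodes { }, right has 8 {moss, yew, ivy, bay, sage, reed, pear, mint}.
  Root ivy: left subtree has 2 nodes {moss, yew}, right has 5 {bay, sage, reed, pear, mint}.
    Root yew: left subtree has 1 node {moss}, right has 0 { }.
    Root mint: left subtree has 4 nodes {bay, sage, reed, pear}, right has 0 { }.
      Root pear: left subtree has 3 nodes {bay, sage, reed}, right has 0 { }.
        Root bay: left subtree has 0 nodes { }, right has 2 {sage, reed}.
          Root sage: left subtree has 0 nodes { }, right has 1 {reed}.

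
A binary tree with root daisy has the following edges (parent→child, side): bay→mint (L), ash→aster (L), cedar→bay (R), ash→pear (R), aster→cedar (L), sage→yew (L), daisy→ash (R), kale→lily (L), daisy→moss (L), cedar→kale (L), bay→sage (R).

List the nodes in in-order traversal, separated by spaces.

In-order visits the left subtree, then the node, then the right subtree.
At daisy: go left to moss.
  moss is a leaf — visit moss.
Visit daisy.
At daisy: go right to ash.
  At ash: go left to aster.
    At aster: go left to cedar.
      At cedar: go left to kale.
        At kale: go left to lily.
          lily is a leaf — visit lily.
        Visit kale.
        At kale: no right child.
      Visit cedar.
      At cedar: go right to bay.
        At bay: go left to mint.
          mint is a leaf — visit mint.
        Visit bay.
        At bay: go right to sage.
          At sage: go left to yew.
            yew is a leaf — visit yew.
          Visit sage.
          At sage: no right child.
    Visit aster.
    At aster: no right child.
  Visit ash.
  At ash: go right to pear.
    pear is a leaf — visit pear.

moss daisy lily kale cedar mint bay yew sage aster ash pear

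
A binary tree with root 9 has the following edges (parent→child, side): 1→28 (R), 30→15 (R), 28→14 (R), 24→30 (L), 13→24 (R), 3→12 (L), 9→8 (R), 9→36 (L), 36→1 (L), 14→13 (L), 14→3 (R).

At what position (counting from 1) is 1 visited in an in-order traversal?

In-order visits the left subtree, then the node, then the right subtree.
At 9: go left to 36.
  At 36: go left to 1.
    At 1: no left child.
    Visit 1.
    At 1: go right to 28.
      At 28: no left child.
      Visit 28.
      At 28: go right to 14.
        At 14: go left to 13.
          At 13: no left child.
          Visit 13.
          At 13: go right to 24.
            At 24: go left to 30.
              At 30: no left child.
              Visit 30.
              At 30: go right to 15.
                15 is a leaf — visit 15.
            Visit 24.
            At 24: no right child.
        Visit 14.
        At 14: go right to 3.
          At 3: go left to 12.
            12 is a leaf — visit 12.
          Visit 3.
          At 3: no right child.
  Visit 36.
  At 36: no right child.
Visit 9.
At 9: go right to 8.
  8 is a leaf — visit 8.
Full in-order sequence: 1, 28, 13, 30, 15, 24, 14, 12, 3, 36, 9, 8.

1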